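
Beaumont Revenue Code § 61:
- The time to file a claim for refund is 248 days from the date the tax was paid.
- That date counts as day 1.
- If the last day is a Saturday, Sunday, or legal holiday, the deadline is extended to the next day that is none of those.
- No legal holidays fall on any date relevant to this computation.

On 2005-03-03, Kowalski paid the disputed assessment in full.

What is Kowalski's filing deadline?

Counting 2005-03-03 as day 1, day 248 is November 5, 2005.
November 5, 2005 is Saturday; November 6, 2005 is Sunday. The next qualifying day is November 7, 2005.

November 7, 2005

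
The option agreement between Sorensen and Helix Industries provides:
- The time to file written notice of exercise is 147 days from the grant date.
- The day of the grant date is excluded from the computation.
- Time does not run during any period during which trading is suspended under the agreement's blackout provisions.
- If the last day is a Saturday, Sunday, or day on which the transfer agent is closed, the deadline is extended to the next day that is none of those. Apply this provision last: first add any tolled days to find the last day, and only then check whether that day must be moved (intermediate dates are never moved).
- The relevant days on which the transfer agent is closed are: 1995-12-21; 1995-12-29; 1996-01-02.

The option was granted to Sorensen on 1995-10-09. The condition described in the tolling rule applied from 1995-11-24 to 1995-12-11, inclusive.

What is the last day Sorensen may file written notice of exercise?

147 days after 1995-10-09 is March 4, 1996.
From November 24, 1995 through December 11, 1995 inclusive is 18 days; tolling adds 18 days: March 4, 1996 + 18 days = March 22, 1996.
March 22, 1996 is a Friday and not a day on which the transfer agent is closed, so no extension applies.

March 22, 1996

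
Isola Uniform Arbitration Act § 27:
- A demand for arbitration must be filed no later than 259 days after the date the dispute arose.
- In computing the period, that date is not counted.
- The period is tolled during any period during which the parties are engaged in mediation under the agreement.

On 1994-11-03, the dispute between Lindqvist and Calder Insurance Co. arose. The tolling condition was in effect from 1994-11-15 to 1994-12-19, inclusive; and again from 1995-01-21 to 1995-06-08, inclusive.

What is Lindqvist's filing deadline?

259 days after 1994-11-03 is July 20, 1995.
From November 15, 1994 through December 19, 1994 inclusive is 35 days; tolling adds 35 days: July 20, 1995 + 35 days = August 24, 1995.
From January 21, 1995 through June 8, 1995 inclusive is 139 days; tolling adds 139 days: August 24, 1995 + 139 days = January 10, 1996.

January 10, 1996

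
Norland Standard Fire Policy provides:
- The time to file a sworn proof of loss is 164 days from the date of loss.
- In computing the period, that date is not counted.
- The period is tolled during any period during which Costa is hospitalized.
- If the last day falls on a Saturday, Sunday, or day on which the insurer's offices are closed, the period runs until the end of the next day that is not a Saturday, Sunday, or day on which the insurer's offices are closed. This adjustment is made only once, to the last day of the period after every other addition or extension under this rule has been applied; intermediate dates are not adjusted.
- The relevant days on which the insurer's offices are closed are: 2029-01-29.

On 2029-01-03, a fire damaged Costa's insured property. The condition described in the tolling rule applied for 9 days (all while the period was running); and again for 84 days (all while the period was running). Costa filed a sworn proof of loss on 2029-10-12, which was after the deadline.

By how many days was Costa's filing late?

25 days

164 days after 2029-01-03 is June 16, 2029.
Tolling adds 9 days: June 16, 2029 + 9 days = June 25, 2029.
Tolling adds 84 days: June 25, 2029 + 84 days = September 17, 2029.
September 17, 2029 is a Monday and not a day on which the insurer's offices are closed, so no extension applies.
The deadline is September 17, 2029; from September 17, 2029 to October 12, 2029 is 25 days.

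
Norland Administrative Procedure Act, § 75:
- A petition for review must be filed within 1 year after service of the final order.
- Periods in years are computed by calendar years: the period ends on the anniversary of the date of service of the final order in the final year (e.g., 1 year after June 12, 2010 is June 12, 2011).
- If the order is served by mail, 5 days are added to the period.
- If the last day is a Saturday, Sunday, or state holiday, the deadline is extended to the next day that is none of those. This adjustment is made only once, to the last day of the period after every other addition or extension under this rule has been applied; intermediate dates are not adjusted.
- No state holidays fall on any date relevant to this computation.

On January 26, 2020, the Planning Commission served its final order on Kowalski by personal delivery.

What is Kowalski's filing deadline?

1 year after January 26, 2020 is January 26, 2021.
Service was not by mail, so no mail extension applies.
January 26, 2021 is a Tuesday and not a state holiday, so no extension applies.

January 26, 2021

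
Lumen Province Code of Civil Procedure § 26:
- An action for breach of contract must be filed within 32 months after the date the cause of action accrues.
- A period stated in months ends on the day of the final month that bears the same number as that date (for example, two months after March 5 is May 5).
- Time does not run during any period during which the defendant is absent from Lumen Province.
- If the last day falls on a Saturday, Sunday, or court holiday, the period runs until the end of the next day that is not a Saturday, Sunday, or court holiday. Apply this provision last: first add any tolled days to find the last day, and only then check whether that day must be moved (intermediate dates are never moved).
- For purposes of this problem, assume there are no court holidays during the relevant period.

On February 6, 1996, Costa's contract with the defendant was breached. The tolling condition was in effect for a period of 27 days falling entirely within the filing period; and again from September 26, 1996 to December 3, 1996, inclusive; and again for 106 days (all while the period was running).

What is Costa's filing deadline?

32 months after February 6, 1996 is October 6, 1998.
Tolling adds 27 days: October 6, 1998 + 27 days = November 2, 1998.
From September 26, 1996 through December 3, 1996 inclusive is 69 days; tolling adds 69 days: November 2, 1998 + 69 days = January 10, 1999.
Tolling adds 106 days: January 10, 1999 + 106 days = April 26, 1999.
April 26, 1999 is a Monday and not a court holiday, so no extension applies.

April 26, 1999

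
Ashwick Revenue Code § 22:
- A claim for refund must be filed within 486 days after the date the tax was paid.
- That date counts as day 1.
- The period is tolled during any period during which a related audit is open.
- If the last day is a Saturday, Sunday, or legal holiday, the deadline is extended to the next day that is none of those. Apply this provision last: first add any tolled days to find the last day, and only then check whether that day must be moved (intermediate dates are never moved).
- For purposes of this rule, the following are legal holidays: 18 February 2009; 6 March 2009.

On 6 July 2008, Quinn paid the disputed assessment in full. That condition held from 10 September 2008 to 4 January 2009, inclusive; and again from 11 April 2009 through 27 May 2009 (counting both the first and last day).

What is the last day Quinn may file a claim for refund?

April 16, 2010

Counting 6 July 2008 as day 1, day 486 is November 3, 2009.
From September 10, 2008 through January 4, 2009 inclusive is 117 days; tolling adds 117 days: November 3, 2009 + 117 days = February 28, 2010.
From April 11, 2009 through May 27, 2009 inclusive is 47 days; tolling adds 47 days: February 28, 2010 + 47 days = April 16, 2010.
April 16, 2010 is a Friday and not a legal holiday, so no extension applies.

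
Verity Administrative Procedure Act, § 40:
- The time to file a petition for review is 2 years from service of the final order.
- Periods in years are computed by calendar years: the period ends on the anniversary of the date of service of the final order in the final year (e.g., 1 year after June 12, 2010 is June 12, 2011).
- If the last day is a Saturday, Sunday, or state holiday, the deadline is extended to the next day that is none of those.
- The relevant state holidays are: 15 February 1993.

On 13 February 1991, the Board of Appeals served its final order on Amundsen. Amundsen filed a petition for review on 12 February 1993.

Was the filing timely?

2 years after 13 February 1991 is February 13, 1993.
February 13, 1993 is Saturday; February 14, 1993 is Sunday; February 15, 1993 is a listed holiday. The next qualifying day is February 16, 1993.
The deadline is February 16, 1993; the filing on February 12, 1993 is on or before that date.

Yes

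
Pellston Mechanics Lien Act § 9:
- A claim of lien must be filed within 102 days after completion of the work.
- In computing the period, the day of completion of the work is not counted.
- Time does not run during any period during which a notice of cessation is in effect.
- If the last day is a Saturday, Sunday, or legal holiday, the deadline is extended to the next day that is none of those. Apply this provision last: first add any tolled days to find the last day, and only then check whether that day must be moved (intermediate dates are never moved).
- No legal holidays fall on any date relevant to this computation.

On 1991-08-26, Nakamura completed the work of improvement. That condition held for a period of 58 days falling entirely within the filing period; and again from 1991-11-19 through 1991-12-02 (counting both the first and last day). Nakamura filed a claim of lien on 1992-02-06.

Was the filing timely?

Yes

102 days after 1991-08-26 is December 6, 1991.
Tolling adds 58 days: December 6, 1991 + 58 days = February 2, 1992.
From November 19, 1991 through December 2, 1991 inclusive is 14 days; tolling adds 14 days: February 2, 1992 + 14 days = February 16, 1992.
February 16, 1992 is Sunday. The next qualifying day is February 17, 1992.
The deadline is February 17, 1992; the filing on February 6, 1992 is on or before that date.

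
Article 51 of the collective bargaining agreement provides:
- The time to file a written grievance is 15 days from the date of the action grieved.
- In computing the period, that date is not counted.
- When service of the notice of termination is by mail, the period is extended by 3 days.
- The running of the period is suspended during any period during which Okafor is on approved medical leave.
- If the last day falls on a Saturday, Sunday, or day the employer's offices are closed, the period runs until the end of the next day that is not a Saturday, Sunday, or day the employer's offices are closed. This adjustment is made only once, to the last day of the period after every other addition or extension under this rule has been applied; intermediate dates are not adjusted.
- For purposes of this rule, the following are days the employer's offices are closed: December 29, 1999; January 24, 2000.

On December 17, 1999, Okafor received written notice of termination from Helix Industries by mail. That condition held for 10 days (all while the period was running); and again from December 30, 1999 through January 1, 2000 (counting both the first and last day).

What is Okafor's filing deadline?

January 17, 2000

15 days after December 17, 1999 is January 1, 2000.
Service was by mail, adding 3 days: January 1, 2000 + 3 days = January 4, 2000.
Tolling adds 10 days: January 4, 2000 + 10 days = January 14, 2000.
From December 30, 1999 through January 1, 2000 inclusive is 3 days; tolling adds 3 days: January 14, 2000 + 3 days = January 17, 2000.
January 17, 2000 is a Monday and not a day the employer's offices are closed, so no extension applies.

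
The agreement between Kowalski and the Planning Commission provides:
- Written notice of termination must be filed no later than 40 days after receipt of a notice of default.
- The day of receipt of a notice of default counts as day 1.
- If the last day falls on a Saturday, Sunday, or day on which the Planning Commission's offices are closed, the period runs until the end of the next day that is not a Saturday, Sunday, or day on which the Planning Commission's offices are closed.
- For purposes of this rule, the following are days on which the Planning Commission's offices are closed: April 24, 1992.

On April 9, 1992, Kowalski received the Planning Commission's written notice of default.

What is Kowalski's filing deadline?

May 18, 1992

Counting April 9, 1992 as day 1, day 40 is May 18, 1992.
May 18, 1992 is a Monday and not a day on which the Planning Commission's offices are closed, so no extension applies.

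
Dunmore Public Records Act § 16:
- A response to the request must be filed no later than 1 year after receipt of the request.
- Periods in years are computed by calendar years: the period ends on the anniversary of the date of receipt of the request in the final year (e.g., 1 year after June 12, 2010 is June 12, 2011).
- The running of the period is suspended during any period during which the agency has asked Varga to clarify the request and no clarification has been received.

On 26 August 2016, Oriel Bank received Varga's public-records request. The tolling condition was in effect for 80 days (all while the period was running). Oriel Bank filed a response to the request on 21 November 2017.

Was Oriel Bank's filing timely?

No

1 year after 26 August 2016 is August 26, 2017.
Tolling adds 80 days: August 26, 2017 + 80 days = November 14, 2017.
The deadline is November 14, 2017; the filing on November 21, 2017 is after that date.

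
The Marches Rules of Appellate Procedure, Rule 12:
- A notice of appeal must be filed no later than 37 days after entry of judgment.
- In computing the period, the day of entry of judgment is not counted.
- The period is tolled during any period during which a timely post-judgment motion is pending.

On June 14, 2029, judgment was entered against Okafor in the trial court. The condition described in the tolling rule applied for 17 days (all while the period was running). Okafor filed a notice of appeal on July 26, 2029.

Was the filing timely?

Yes

37 days after June 14, 2029 is July 21, 2029.
Tolling adds 17 days: July 21, 2029 + 17 days = August 7, 2029.
The deadline is August 7, 2029; the filing on July 26, 2029 is on or before that date.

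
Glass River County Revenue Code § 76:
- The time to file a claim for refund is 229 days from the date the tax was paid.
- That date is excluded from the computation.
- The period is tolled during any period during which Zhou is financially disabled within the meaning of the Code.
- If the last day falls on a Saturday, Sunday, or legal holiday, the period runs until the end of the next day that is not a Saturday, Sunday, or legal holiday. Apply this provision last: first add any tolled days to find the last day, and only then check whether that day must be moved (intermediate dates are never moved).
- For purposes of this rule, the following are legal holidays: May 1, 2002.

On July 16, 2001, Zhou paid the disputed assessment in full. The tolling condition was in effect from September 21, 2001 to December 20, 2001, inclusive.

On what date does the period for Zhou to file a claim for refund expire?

229 days after July 16, 2001 is March 2, 2002.
From September 21, 2001 through December 20, 2001 inclusive is 91 days; tolling adds 91 days: March 2, 2002 + 91 days = June 1, 2002.
June 1, 2002 is Saturday; June 2, 2002 is Sunday. The next qualifying day is June 3, 2002.

June 3, 2002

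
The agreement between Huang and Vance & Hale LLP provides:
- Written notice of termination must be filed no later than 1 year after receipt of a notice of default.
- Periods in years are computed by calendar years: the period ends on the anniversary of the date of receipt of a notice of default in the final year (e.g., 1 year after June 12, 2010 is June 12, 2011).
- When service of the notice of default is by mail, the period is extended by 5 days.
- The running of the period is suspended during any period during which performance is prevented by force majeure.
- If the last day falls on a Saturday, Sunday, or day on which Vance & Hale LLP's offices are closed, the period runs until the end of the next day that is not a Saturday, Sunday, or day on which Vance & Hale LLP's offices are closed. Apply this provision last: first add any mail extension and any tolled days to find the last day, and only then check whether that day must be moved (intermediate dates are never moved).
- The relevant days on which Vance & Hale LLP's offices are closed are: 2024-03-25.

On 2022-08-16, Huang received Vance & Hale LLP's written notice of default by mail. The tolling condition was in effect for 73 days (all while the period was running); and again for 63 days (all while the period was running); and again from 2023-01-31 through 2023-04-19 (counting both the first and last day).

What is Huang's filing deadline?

1 year after 2022-08-16 is August 16, 2023.
Service was by mail, adding 5 days: August 16, 2023 + 5 days = August 21, 2023.
Tolling adds 73 days: August 21, 2023 + 73 days = November 2, 2023.
Tolling adds 63 days: November 2, 2023 + 63 days = January 4, 2024.
From January 31, 2023 through April 19, 2023 inclusive is 79 days; tolling adds 79 days: January 4, 2024 + 79 days = March 23, 2024.
March 23, 2024 is Saturday; March 24, 2024 is Sunday; March 25, 2024 is a listed holiday. The next qualifying day is March 26, 2024.

March 26, 2024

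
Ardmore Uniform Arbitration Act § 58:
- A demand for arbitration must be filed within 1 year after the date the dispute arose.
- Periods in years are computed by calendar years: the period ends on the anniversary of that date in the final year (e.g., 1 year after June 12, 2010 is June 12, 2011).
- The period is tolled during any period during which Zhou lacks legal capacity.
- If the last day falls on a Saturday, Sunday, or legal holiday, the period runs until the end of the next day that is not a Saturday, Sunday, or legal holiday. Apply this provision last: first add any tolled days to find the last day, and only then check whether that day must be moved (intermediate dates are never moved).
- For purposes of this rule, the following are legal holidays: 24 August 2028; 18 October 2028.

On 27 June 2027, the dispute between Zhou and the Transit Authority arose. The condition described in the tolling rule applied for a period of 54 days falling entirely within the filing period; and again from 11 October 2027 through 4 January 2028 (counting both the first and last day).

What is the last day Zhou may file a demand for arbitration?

November 14, 2028

1 year after 27 June 2027 is June 27, 2028.
Tolling adds 54 days: June 27, 2028 + 54 days = August 20, 2028.
From October 11, 2027 through January 4, 2028 inclusive is 86 days; tolling adds 86 days: August 20, 2028 + 86 days = November 14, 2028.
November 14, 2028 is a Tuesday and not a legal holiday, so no extension applies.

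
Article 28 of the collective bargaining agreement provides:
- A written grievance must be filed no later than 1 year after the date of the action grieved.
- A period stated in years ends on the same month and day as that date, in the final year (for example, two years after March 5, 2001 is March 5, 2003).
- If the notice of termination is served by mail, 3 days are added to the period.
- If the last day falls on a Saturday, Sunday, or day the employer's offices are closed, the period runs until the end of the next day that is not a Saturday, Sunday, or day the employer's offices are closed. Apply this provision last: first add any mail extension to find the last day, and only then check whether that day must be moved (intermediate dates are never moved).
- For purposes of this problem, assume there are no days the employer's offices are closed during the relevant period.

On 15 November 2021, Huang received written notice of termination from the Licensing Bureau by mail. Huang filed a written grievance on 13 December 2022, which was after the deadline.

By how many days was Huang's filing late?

25 days

1 year after 15 November 2021 is November 15, 2022.
Service was by mail, adding 3 days: November 15, 2022 + 3 days = November 18, 2022.
November 18, 2022 is a Friday and not a day the employer's offices are closed, so no extension applies.
The deadline is November 18, 2022; from November 18, 2022 to December 13, 2022 is 25 days.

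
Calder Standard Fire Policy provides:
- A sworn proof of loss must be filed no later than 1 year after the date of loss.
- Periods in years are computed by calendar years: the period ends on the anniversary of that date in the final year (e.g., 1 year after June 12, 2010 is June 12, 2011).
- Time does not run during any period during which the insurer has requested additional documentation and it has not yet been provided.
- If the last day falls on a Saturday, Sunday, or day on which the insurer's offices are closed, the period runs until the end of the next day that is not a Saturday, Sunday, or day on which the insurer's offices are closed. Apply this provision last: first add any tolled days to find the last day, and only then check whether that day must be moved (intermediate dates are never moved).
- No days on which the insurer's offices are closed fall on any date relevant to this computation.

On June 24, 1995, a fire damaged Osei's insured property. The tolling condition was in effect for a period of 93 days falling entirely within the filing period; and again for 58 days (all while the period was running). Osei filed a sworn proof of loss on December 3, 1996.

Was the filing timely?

1 year after June 24, 1995 is June 24, 1996.
Tolling adds 93 days: June 24, 1996 + 93 days = September 25, 1996.
Tolling adds 58 days: September 25, 1996 + 58 days = November 22, 1996.
November 22, 1996 is a Friday and not a day on which the insurer's offices are closed, so no extension applies.
The deadline is November 22, 1996; the filing on December 3, 1996 is after that date.

No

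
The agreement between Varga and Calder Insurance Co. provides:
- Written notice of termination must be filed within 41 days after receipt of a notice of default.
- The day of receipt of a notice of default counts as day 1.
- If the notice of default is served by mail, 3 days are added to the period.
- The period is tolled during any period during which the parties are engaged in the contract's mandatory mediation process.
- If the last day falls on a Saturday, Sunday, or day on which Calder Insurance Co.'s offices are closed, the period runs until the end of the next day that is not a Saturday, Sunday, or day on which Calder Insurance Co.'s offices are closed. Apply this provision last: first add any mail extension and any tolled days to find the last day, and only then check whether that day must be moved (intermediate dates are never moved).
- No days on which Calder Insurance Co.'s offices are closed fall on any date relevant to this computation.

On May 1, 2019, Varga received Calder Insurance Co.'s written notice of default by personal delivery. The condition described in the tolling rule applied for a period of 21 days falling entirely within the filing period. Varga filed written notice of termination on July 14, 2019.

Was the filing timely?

Counting May 1, 2019 as day 1, day 41 is June 10, 2019.
Service was not by mail, so no mail extension applies.
Tolling adds 21 days: June 10, 2019 + 21 days = July 1, 2019.
July 1, 2019 is a Monday and not a day on which Calder Insurance Co.'s offices are closed, so no extension applies.
The deadline is July 1, 2019; the filing on July 14, 2019 is after that date.

No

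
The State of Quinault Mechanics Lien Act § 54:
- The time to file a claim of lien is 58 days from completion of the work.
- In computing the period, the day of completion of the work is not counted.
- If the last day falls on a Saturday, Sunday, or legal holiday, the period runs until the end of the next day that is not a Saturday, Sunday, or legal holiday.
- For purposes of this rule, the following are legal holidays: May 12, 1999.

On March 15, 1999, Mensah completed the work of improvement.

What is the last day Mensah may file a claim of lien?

58 days after March 15, 1999 is May 12, 1999.
May 12, 1999 is a listed holiday. The next qualifying day is May 13, 1999.

May 13, 1999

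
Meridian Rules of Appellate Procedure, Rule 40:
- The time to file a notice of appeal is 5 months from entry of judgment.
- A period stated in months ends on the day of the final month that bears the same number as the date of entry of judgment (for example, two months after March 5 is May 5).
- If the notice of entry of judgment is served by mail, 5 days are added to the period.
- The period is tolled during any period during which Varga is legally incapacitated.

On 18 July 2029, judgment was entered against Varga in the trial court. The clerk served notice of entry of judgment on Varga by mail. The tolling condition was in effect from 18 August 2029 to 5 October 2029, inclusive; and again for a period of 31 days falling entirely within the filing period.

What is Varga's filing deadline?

5 months after 18 July 2029 is December 18, 2029.
Service was by mail, adding 5 days: December 18, 2029 + 5 days = December 23, 2029.
From August 18, 2029 through October 5, 2029 inclusive is 49 days; tolling adds 49 days: December 23, 2029 + 49 days = February 10, 2030.
Tolling adds 31 days: February 10, 2030 + 31 days = March 13, 2030.

March 13, 2030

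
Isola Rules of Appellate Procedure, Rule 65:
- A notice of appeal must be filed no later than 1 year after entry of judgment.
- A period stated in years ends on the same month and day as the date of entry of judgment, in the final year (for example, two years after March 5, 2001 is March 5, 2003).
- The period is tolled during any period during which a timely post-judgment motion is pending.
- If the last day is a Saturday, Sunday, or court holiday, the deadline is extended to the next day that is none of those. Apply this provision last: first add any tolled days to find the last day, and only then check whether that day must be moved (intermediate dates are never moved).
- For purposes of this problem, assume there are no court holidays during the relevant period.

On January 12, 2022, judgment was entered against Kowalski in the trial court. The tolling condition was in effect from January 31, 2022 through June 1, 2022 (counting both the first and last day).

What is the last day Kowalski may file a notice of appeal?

May 15, 2023

1 year after January 12, 2022 is January 12, 2023.
From January 31, 2022 through June 1, 2022 inclusive is 122 days; tolling adds 122 days: January 12, 2023 + 122 days = May 14, 2023.
May 14, 2023 is Sunday. The next qualifying day is May 15, 2023.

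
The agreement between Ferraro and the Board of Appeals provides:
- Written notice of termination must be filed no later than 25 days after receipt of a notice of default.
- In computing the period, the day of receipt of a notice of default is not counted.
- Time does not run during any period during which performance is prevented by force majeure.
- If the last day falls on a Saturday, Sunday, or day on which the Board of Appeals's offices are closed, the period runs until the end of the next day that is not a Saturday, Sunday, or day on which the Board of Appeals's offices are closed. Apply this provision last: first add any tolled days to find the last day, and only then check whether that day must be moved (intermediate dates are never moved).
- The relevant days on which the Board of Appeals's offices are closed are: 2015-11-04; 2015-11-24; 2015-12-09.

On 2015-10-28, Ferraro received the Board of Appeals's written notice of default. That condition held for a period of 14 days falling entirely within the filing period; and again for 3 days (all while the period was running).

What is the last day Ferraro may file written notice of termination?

25 days after 2015-10-28 is November 22, 2015.
Tolling adds 14 days: November 22, 2015 + 14 days = December 6, 2015.
Tolling adds 3 days: December 6, 2015 + 3 days = December 9, 2015.
December 9, 2015 is a listed holiday. The next qualifying day is December 10, 2015.

December 10, 2015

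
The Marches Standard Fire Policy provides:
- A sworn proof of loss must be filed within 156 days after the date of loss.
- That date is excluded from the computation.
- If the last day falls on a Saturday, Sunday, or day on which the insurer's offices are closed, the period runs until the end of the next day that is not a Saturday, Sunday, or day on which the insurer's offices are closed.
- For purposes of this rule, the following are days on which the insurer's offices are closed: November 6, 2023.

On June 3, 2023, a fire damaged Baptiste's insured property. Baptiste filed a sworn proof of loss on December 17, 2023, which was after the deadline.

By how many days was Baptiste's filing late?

156 days after June 3, 2023 is November 6, 2023.
November 6, 2023 is a listed holiday. The next qualifying day is November 7, 2023.
The deadline is November 7, 2023; from November 7, 2023 to December 17, 2023 is 40 days.

40 days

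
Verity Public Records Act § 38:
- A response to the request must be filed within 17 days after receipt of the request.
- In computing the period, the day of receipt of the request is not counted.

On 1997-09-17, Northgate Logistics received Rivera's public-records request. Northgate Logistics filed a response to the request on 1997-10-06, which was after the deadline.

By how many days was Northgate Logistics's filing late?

17 days after 1997-09-17 is October 4, 1997.
The deadline is October 4, 1997; from October 4, 1997 to October 6, 1997 is 2 days.

2 days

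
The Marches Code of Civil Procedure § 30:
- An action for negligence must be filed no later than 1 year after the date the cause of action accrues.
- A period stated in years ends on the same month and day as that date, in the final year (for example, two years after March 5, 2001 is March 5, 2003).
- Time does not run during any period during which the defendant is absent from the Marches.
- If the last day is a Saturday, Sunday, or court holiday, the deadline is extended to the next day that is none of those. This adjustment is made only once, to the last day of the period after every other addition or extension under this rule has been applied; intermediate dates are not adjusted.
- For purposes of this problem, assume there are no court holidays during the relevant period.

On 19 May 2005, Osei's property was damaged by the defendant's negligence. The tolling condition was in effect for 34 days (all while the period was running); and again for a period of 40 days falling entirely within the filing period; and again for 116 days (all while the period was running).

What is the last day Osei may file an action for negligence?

November 27, 2006

1 year after 19 May 2005 is May 19, 2006.
Tolling adds 34 days: May 19, 2006 + 34 days = June 22, 2006.
Tolling adds 40 days: June 22, 2006 + 40 days = August 1, 2006.
Tolling adds 116 days: August 1, 2006 + 116 days = November 25, 2006.
November 25, 2006 is Saturday; November 26, 2006 is Sunday. The next qualifying day is November 27, 2006.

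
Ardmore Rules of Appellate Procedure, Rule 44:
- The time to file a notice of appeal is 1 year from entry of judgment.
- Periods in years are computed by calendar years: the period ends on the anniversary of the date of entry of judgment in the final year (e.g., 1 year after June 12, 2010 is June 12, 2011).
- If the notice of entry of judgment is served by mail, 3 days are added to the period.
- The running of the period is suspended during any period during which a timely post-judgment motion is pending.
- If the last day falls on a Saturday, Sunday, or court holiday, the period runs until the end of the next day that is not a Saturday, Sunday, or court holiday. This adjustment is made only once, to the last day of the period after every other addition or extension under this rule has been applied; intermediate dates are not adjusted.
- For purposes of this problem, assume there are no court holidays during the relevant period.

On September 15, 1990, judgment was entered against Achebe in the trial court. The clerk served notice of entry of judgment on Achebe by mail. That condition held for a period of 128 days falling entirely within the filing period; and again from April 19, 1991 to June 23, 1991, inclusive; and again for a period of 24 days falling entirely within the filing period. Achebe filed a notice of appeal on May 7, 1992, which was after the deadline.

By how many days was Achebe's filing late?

14 days

1 year after September 15, 1990 is September 15, 1991.
Service was by mail, adding 3 days: September 15, 1991 + 3 days = September 18, 1991.
Tolling adds 128 days: September 18, 1991 + 128 days = January 24, 1992.
From April 19, 1991 through June 23, 1991 inclusive is 66 days; tolling adds 66 days: January 24, 1992 + 66 days = March 30, 1992.
Tolling adds 24 days: March 30, 1992 + 24 days = April 23, 1992.
April 23, 1992 is a Thursday and not a court holiday, so no extension applies.
The deadline is April 23, 1992; from April 23, 1992 to May 7, 1992 is 14 days.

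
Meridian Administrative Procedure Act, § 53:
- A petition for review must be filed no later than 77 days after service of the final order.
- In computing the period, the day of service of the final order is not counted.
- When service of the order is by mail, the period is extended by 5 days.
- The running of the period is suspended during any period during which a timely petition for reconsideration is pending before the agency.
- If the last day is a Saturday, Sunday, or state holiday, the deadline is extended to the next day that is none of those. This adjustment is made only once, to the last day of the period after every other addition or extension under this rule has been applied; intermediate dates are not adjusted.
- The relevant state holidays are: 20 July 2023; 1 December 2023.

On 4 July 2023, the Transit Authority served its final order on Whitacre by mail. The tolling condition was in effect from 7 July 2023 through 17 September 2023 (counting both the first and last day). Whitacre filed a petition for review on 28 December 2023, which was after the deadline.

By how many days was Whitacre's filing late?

22 days

77 days after 4 July 2023 is September 19, 2023.
Service was by mail, adding 5 days: September 19, 2023 + 5 days = September 24, 2023.
From July 7, 2023 through September 17, 2023 inclusive is 73 days; tolling adds 73 days: September 24, 2023 + 73 days = December 6, 2023.
December 6, 2023 is a Wednesday and not a state holiday, so no extension applies.
The deadline is December 6, 2023; from December 6, 2023 to December 28, 2023 is 22 days.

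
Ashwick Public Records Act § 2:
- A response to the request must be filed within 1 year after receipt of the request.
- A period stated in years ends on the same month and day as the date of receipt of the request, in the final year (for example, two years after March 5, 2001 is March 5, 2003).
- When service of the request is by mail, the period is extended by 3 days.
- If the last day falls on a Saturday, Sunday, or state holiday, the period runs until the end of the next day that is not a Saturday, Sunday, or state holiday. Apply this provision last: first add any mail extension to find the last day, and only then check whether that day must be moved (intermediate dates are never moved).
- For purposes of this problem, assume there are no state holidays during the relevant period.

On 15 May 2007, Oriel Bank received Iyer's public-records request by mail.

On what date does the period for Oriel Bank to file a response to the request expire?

1 year after 15 May 2007 is May 15, 2008.
Service was by mail, adding 3 days: May 15, 2008 + 3 days = May 18, 2008.
May 18, 2008 is Sunday. The next qualifying day is May 19, 2008.

May 19, 2008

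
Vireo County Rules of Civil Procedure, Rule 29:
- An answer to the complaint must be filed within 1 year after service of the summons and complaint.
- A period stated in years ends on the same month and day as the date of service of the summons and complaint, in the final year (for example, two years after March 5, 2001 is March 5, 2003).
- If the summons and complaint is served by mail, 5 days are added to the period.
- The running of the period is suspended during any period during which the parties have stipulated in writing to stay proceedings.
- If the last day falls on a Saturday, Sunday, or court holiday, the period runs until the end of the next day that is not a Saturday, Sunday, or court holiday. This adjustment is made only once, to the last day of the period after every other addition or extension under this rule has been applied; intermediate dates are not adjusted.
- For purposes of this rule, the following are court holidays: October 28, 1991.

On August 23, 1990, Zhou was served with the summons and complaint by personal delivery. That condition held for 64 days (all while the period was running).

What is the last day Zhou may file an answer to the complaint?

October 29, 1991

1 year after August 23, 1990 is August 23, 1991.
Service was not by mail, so no mail extension applies.
Tolling adds 64 days: August 23, 1991 + 64 days = October 26, 1991.
October 26, 1991 is Saturday; October 27, 1991 is Sunday; October 28, 1991 is a listed holiday. The next qualifying day is October 29, 1991.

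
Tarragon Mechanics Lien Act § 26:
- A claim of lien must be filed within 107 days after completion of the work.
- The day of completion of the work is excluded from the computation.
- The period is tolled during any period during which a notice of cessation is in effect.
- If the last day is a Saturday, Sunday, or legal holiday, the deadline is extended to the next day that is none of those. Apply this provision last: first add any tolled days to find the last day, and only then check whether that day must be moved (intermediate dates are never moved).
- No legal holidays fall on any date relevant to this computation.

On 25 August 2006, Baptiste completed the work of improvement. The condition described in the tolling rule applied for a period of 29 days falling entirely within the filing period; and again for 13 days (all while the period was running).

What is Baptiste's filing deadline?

January 22, 2007

107 days after 25 August 2006 is December 10, 2006.
Tolling adds 29 days: December 10, 2006 + 29 days = January 8, 2007.
Tolling adds 13 days: January 8, 2007 + 13 days = January 21, 2007.
January 21, 2007 is Sunday. The next qualifying day is January 22, 2007.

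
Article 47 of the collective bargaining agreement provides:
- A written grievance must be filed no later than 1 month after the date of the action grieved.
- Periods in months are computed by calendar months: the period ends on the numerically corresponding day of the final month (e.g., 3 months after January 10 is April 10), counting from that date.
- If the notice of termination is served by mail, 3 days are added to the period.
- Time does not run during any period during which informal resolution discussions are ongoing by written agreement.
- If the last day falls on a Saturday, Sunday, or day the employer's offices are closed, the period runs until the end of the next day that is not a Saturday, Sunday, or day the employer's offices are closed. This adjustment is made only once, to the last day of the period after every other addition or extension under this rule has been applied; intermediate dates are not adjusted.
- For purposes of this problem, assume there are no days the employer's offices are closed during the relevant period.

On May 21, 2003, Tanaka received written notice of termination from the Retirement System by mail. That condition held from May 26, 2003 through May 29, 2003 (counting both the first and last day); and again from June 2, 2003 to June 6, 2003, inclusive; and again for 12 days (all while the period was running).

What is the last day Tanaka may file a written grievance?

July 15, 2003

1 month after May 21, 2003 is June 21, 2003.
Service was by mail, adding 3 days: June 21, 2003 + 3 days = June 24, 2003.
From May 26, 2003 through May 29, 2003 inclusive is 4 days; tolling adds 4 days: June 24, 2003 + 4 days = June 28, 2003.
From June 2, 2003 through June 6, 2003 inclusive is 5 days; tolling adds 5 days: June 28, 2003 + 5 days = July 3, 2003.
Tolling adds 12 days: July 3, 2003 + 12 days = July 15, 2003.
July 15, 2003 is a Tuesday and not a day the employer's offices are closed, so no extension applies.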